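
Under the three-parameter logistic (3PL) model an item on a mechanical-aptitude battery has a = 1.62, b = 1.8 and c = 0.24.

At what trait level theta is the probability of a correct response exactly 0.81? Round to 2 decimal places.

2.48

P(theta) = c + (1 − c) · 1 / (1 + exp(−a(theta − b)))
Remove guessing floor: (0.81 − 0.24)/(1 − 0.24) = 0.7500
logit = ln(0.7500/0.2500) = 1.0986
theta = b + logit/(a) = 1.8 + 1.0986/1.6200 = 2.4782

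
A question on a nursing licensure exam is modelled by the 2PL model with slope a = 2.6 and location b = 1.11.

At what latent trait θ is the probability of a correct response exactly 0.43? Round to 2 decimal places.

1.00

P(θ) = 1 / (1 + exp(−a(θ − b)))
logit = ln(0.4300/0.5700) = -0.2819
θ = b + logit/(a) = 1.11 + (-0.2819)/2.6000 = 1.0016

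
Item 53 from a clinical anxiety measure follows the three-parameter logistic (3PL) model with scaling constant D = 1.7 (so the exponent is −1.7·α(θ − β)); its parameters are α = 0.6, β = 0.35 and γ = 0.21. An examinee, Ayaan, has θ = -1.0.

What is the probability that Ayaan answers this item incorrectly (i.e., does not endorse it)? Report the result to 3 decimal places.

P(θ) = γ + (1 − γ) · 1 / (1 + exp(−D·α(θ − β)))
Exponent: 1.7 × 0.6 × (-1.0 − 0.35) = -1.3770
1/(1 + e^{1.3770}) = 0.2015
P = 0.21 + 0.79 × 0.2015 = 0.3692
P(incorrect) = 1 − 0.3692 = 0.6308

0.631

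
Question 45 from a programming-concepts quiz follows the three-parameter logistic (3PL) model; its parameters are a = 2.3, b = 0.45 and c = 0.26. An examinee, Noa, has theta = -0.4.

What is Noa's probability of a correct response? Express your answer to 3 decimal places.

P(theta) = c + (1 − c) · 1 / (1 + exp(−a(theta − b)))
Exponent: 2.3 × (-0.4 − 0.45) = -1.9550
1/(1 + e^{1.9550}) = 0.1240
P = 0.26 + 0.74 × 0.1240 = 0.3518

0.352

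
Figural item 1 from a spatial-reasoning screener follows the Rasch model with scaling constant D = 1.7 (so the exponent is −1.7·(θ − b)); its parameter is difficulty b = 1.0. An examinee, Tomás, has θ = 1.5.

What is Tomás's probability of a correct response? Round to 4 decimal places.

0.7006

P(θ) = 1 / (1 + exp(−D·(θ − b)))
Exponent: 1.7 × (1.5 − 1.0) = 0.8500
1/(1 + e^{-0.8500}) = 0.7006
P = 0.7006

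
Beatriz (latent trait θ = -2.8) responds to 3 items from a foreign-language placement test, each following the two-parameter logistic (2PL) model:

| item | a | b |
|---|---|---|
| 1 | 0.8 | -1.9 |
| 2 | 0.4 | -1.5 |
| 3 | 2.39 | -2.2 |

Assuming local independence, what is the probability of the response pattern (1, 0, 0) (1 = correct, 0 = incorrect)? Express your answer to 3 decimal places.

0.166

P(θ) = 1 / (1 + exp(−a(θ − b)))
P_1 = 1/(1+e^{0.7200}) = 0.3274
P_2 = 1/(1+e^{0.5200}) = 0.3729
P_3 = 1/(1+e^{1.4340}) = 0.1925
L = P_1 × (1−P_2) × (1−P_3) = 0.3274 × 0.6271 × 0.8075 = 0.16580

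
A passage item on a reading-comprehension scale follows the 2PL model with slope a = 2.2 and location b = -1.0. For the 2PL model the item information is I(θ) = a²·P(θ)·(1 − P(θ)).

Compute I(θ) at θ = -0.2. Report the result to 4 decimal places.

P = 1/(1+e^{-1.7600}) = 0.8532
P(1−P) = 0.8532 × 0.1468 = 0.1252
I = a² × P(1−P) = 2.2² × 0.1252 = 0.60618

0.6062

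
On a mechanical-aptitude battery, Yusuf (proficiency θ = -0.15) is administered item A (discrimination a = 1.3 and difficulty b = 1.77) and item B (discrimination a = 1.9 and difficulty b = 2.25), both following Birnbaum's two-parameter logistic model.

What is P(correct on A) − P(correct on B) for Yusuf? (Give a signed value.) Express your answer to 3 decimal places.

0.066

P(θ) = 1 / (1 + exp(−a(θ − b)))
P_A = 0.0761
P_B = 0.0104
P_A − P_B = 0.0658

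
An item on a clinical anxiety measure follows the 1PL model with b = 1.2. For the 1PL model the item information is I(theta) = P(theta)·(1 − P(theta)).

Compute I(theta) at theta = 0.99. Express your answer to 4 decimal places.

P = 1/(1+e^{0.2100}) = 0.4477
P(1−P) = 0.4477 × 0.5523 = 0.2473
I = P(1−P) = 0.24726

0.2473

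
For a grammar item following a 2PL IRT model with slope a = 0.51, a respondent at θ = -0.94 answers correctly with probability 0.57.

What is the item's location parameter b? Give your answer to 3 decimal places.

P(θ) = 1 / (1 + exp(−a(θ − b)))
logit(0.57) = ln(0.57/0.43) = 0.2819
b = θ − logit/(a) = -0.94 − 0.2819/0.5100 = -1.4926

-1.493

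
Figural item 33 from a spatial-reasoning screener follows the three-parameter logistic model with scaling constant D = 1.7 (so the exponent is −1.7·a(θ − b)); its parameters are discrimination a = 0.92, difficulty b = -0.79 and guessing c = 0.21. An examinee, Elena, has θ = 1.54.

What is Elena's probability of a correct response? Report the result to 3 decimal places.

0.980

P(θ) = c + (1 − c) · 1 / (1 + exp(−D·a(θ − b)))
Exponent: 1.7 × 0.92 × (1.54 − (-0.79)) = 3.6441
1/(1 + e^{-3.6441}) = 0.9745
P = 0.21 + 0.79 × 0.9745 = 0.9799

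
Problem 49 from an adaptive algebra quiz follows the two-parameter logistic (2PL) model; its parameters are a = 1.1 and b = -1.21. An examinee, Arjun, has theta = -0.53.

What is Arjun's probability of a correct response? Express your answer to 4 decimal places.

0.6787

P(theta) = 1 / (1 + exp(−a(theta − b)))
Exponent: 1.1 × (-0.53 − (-1.21)) = 0.7480
1/(1 + e^{-0.7480}) = 0.6787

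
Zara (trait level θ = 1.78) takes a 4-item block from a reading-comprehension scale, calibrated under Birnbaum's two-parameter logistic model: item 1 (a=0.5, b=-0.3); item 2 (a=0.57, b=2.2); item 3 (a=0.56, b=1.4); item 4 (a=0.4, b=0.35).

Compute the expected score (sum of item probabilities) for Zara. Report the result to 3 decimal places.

P(θ) = 1 / (1 + exp(−a(θ − b)))
P_1 = 1/(1+e^{-1.0400}) = 0.7389
P_2 = 1/(1+e^{0.2394}) = 0.4404
P_3 = 1/(1+e^{-0.2128}) = 0.5530
P_4 = 1/(1+e^{-0.5720}) = 0.6392
E[score] = 0.7389 + 0.4404 + 0.5530 + 0.6392 = 2.3715

2.372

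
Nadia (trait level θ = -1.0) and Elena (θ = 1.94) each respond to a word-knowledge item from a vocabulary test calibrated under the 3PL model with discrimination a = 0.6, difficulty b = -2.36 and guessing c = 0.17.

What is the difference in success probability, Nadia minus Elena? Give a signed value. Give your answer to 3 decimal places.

P(θ) = c + (1 − c) · 1 / (1 + exp(−a(θ − b)))
P(Nadia) = 0.7455  [exponent 0.8160]
P(Elena) = 0.9415  [exponent 2.5800]
Difference = 0.7455 − 0.9415 = -0.1960

-0.196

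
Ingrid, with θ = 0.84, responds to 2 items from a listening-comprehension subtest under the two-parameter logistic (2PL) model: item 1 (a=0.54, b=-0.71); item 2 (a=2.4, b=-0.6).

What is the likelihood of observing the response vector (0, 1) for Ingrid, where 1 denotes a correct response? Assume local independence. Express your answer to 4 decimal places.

P(θ) = 1 / (1 + exp(−a(θ − b)))
P_1 = 1/(1+e^{-0.8370}) = 0.6978
P_2 = 1/(1+e^{-3.4560}) = 0.9694
L = (1−P_1) × P_2 = 0.3022 × 0.9694 = 0.29292

0.2929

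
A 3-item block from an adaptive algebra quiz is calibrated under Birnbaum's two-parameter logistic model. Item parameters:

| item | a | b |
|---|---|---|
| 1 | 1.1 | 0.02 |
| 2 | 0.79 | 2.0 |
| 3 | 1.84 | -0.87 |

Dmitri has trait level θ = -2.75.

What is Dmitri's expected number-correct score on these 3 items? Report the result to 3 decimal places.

P(θ) = 1 / (1 + exp(−a(θ − b)))
P_1 = 1/(1+e^{3.0470}) = 0.0453
P_2 = 1/(1+e^{3.7525}) = 0.0229
P_3 = 1/(1+e^{3.4592}) = 0.0305
E[score] = 0.0453 + 0.0229 + 0.0305 = 0.0988

0.099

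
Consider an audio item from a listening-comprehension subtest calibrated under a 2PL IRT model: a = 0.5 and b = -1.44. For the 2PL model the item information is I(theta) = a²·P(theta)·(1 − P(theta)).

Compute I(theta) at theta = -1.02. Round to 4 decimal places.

0.0618

P = 1/(1+e^{-0.2100}) = 0.5523
P(1−P) = 0.5523 × 0.4477 = 0.2473
I = a² × P(1−P) = 0.5² × 0.2473 = 0.06182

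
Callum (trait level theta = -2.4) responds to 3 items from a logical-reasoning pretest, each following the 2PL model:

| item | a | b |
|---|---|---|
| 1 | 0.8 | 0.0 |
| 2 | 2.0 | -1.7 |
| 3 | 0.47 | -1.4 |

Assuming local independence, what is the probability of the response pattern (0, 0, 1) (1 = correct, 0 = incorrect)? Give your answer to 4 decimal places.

0.2691

P(theta) = 1 / (1 + exp(−a(theta − b)))
P_1 = 1/(1+e^{1.9200}) = 0.1279
P_2 = 1/(1+e^{1.4000}) = 0.1978
P_3 = 1/(1+e^{0.4700}) = 0.3846
L = (1−P_1) × (1−P_2) × P_3 = 0.8721 × 0.8022 × 0.3846 = 0.26908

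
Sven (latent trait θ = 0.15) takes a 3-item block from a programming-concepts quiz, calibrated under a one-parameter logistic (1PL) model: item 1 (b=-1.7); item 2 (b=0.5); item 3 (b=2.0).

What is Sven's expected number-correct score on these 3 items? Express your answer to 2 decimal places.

1.41

P(θ) = 1 / (1 + exp(−(θ − b)))
P_1 = 1/(1+e^{-1.8500}) = 0.8641
P_2 = 1/(1+e^{0.3500}) = 0.4134
P_3 = 1/(1+e^{1.8500}) = 0.1359
E[score] = 0.8641 + 0.4134 + 0.1359 = 1.4134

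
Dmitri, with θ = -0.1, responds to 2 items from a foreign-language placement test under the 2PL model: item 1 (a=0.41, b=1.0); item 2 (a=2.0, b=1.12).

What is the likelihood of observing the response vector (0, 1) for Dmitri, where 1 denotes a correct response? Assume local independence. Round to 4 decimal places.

P(θ) = 1 / (1 + exp(−a(θ − b)))
P_1 = 1/(1+e^{0.4510}) = 0.3891
P_2 = 1/(1+e^{2.4400}) = 0.0802
L = (1−P_1) × P_2 = 0.6109 × 0.0802 = 0.04898

0.0490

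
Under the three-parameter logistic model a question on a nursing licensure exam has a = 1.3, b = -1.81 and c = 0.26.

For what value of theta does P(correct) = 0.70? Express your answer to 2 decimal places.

-1.52

P(theta) = c + (1 − c) · 1 / (1 + exp(−a(theta − b)))
Remove guessing floor: (0.70 − 0.26)/(1 − 0.26) = 0.5946
logit = ln(0.5946/0.4054) = 0.3830
theta = b + logit/(a) = -1.81 + 0.3830/1.3000 = -1.5154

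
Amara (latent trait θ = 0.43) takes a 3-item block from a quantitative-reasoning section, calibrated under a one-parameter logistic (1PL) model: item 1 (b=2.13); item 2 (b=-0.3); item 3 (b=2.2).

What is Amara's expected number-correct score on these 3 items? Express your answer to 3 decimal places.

P(θ) = 1 / (1 + exp(−(θ − b)))
P_1 = 1/(1+e^{1.7000}) = 0.1545
P_2 = 1/(1+e^{-0.7300}) = 0.6748
P_3 = 1/(1+e^{1.7700}) = 0.1455
E[score] = 0.1545 + 0.6748 + 0.1455 = 0.9748

0.975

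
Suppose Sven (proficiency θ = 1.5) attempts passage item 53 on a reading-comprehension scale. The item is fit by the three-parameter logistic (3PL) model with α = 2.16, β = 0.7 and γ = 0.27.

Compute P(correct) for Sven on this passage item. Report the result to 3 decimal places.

P(θ) = γ + (1 − γ) · 1 / (1 + exp(−α(θ − β)))
Exponent: 2.16 × (1.5 − 0.7) = 1.7280
1/(1 + e^{-1.7280}) = 0.8492
P = 0.27 + 0.73 × 0.8492 = 0.8899

0.890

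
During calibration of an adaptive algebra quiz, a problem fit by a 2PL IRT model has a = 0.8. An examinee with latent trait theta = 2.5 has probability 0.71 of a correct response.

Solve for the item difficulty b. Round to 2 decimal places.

1.38

P(theta) = 1 / (1 + exp(−a(theta − b)))
logit(0.71) = ln(0.71/0.29) = 0.8954
b = theta − logit/(a) = 2.5 − 0.8954/0.8000 = 1.3808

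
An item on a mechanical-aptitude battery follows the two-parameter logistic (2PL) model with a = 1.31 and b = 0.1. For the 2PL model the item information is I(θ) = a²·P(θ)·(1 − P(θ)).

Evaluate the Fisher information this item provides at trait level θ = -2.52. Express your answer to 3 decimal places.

0.052

P = 1/(1+e^{3.4322}) = 0.0313
P(1−P) = 0.0313 × 0.9687 = 0.0303
I = a² × P(1−P) = 1.31² × 0.0303 = 0.05204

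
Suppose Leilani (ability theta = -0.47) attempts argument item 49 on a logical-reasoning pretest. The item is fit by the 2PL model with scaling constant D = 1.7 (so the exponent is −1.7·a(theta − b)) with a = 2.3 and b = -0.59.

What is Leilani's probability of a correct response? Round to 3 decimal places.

P(theta) = 1 / (1 + exp(−D·a(theta − b)))
Exponent: 1.7 × 2.3 × (-0.47 − (-0.59)) = 0.4692
1/(1 + e^{-0.4692}) = 0.6152
P = 0.6152

0.615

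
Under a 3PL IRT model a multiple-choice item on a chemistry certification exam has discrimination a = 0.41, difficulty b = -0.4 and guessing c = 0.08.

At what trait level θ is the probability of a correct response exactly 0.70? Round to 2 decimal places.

1.37

P(θ) = c + (1 − c) · 1 / (1 + exp(−a(θ − b)))
Remove guessing floor: (0.70 − 0.08)/(1 − 0.08) = 0.6739
logit = ln(0.6739/0.3261) = 0.7259
θ = b + logit/(a) = -0.4 + 0.7259/0.4100 = 1.3706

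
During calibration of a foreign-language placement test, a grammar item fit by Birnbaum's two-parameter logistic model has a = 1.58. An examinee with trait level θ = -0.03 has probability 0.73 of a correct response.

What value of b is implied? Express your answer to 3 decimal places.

-0.660

P(θ) = 1 / (1 + exp(−a(θ − b)))
logit(0.73) = ln(0.73/0.27) = 0.9946
b = θ − logit/(a) = -0.03 − 0.9946/1.5800 = -0.6595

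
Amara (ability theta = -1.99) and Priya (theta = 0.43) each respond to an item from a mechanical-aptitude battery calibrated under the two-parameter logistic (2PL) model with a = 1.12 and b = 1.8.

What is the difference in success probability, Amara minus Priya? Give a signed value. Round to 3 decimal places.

P(theta) = 1 / (1 + exp(−a(theta − b)))
P(Amara) = 0.0141  [exponent -4.2448]
P(Priya) = 0.1774  [exponent -1.5344]
Difference = 0.0141 − 0.1774 = -0.1632

-0.163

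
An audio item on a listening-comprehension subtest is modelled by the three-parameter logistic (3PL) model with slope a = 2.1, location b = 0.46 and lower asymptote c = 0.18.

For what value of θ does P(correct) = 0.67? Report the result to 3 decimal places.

P(θ) = c + (1 − c) · 1 / (1 + exp(−a(θ − b)))
Remove guessing floor: (0.67 − 0.18)/(1 − 0.18) = 0.5976
logit = ln(0.5976/0.4024) = 0.3953
θ = b + logit/(a) = 0.46 + 0.3953/2.1000 = 0.6482

0.648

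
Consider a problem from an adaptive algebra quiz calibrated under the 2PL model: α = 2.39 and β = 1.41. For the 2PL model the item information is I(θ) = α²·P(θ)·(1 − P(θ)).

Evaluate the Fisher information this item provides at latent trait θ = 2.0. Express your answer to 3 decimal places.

P = 1/(1+e^{-1.4101}) = 0.8038
P(1−P) = 0.8038 × 0.1962 = 0.1577
I = α² × P(1−P) = 2.39² × 0.1577 = 0.90089

0.901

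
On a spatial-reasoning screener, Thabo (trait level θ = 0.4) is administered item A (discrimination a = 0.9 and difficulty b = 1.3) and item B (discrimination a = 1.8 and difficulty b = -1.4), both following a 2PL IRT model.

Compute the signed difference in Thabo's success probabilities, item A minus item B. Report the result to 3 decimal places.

P(θ) = 1 / (1 + exp(−a(θ − b)))
P_A = 0.3079
P_B = 0.9623
P_A − P_B = -0.6544

-0.654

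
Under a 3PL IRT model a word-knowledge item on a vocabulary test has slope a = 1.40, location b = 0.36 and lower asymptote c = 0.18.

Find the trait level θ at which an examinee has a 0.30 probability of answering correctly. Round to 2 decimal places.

P(θ) = c + (1 − c) · 1 / (1 + exp(−a(θ − b)))
Remove guessing floor: (0.30 − 0.18)/(1 − 0.18) = 0.1463
logit = ln(0.1463/0.8537) = -1.7636
θ = b + logit/(a) = 0.36 + (-1.7636)/1.4000 = -0.8997

-0.90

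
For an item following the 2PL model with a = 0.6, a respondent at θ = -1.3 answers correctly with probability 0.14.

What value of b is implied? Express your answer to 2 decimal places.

P(θ) = 1 / (1 + exp(−a(θ − b)))
logit(0.14) = ln(0.14/0.86) = -1.8153
b = θ − logit/(a) = -1.3 − (-1.8153)/0.6000 = 1.7255

1.73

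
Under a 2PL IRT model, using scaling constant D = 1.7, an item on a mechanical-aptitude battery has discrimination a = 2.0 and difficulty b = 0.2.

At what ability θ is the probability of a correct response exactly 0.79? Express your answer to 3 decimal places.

P(θ) = 1 / (1 + exp(−D·a(θ − b)))
logit = ln(0.7900/0.2100) = 1.3249
θ = b + logit/(1.7·a) = 0.2 + 1.3249/3.4000 = 0.5897

0.590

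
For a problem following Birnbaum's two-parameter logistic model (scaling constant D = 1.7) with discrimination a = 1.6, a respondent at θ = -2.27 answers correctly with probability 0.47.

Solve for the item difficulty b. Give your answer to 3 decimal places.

-2.226

P(θ) = 1 / (1 + exp(−D·a(θ − b)))
logit(0.47) = ln(0.47/0.53) = -0.1201
b = θ − logit/(1.7·a) = -2.27 − (-0.1201)/2.7200 = -2.2258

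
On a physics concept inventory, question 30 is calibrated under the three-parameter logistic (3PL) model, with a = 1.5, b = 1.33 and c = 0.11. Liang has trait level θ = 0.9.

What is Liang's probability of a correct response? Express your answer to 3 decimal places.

P(θ) = c + (1 − c) · 1 / (1 + exp(−a(θ − b)))
Exponent: 1.5 × (0.9 − 1.33) = -0.6450
1/(1 + e^{0.6450}) = 0.3441
P = 0.11 + 0.89 × 0.3441 = 0.4163

0.416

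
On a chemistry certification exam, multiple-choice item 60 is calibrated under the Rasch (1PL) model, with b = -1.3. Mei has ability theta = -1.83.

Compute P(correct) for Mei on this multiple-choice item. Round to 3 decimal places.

P(theta) = 1 / (1 + exp(−(theta − b)))
Exponent: (-1.83 − (-1.3)) = -0.5300
1/(1 + e^{0.5300}) = 0.3705
P = 0.3705

0.371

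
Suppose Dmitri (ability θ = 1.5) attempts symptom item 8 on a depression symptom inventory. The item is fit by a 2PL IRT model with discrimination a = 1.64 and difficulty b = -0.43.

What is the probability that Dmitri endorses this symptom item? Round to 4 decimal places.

0.9595

P(θ) = 1 / (1 + exp(−a(θ − b)))
Exponent: 1.64 × (1.5 − (-0.43)) = 3.1652
1/(1 + e^{-3.1652}) = 0.9595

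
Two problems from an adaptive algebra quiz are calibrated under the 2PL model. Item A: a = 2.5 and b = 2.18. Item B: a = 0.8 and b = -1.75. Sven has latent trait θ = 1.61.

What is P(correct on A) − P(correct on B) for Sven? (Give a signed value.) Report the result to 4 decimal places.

P(θ) = 1 / (1 + exp(−a(θ − b)))
P_A = 0.1939
P_B = 0.9363
P_A − P_B = -0.7424

-0.7424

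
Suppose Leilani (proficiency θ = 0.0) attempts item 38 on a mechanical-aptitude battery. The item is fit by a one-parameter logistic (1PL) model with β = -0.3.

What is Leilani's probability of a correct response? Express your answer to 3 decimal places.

0.574

P(θ) = 1 / (1 + exp(−(θ − β)))
Exponent: (0.0 − (-0.3)) = 0.3000
1/(1 + e^{-0.3000}) = 0.5744
P = 0.5744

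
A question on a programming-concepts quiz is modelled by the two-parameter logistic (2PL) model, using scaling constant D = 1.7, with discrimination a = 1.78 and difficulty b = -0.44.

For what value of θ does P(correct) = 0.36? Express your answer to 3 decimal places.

-0.630

P(θ) = 1 / (1 + exp(−D·a(θ − b)))
logit = ln(0.3600/0.6400) = -0.5754
θ = b + logit/(1.7·a) = -0.44 + (-0.5754)/3.0260 = -0.6301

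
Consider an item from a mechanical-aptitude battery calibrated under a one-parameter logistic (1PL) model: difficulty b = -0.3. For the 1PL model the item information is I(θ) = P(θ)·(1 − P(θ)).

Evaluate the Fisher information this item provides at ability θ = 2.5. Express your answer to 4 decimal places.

0.0540

P = 1/(1+e^{-2.8000}) = 0.9427
P(1−P) = 0.9427 × 0.0573 = 0.0540
I = P(1−P) = 0.05404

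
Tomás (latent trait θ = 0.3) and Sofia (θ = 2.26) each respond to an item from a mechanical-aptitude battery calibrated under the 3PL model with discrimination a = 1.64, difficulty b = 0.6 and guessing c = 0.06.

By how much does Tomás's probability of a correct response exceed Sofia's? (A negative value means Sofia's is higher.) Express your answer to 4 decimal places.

P(θ) = c + (1 − c) · 1 / (1 + exp(−a(θ − b)))
P(Tomás) = 0.4167  [exponent -0.4920]
P(Sofia) = 0.9420  [exponent 2.7224]
Difference = 0.4167 − 0.9420 = -0.5254

-0.5254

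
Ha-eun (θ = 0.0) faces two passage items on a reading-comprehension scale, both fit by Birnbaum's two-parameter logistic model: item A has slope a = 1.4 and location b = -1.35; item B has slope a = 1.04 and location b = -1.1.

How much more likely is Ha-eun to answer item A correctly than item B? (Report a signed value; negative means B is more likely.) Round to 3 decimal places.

0.110

P(θ) = 1 / (1 + exp(−a(θ − b)))
P_A = 0.8688
P_B = 0.7584
P_A − P_B = 0.1103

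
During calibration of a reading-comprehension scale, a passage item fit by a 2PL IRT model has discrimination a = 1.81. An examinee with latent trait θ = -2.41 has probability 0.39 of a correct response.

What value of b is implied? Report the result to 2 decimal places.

-2.16

P(θ) = 1 / (1 + exp(−a(θ − b)))
logit(0.39) = ln(0.39/0.61) = -0.4473
b = θ − logit/(a) = -2.41 − (-0.4473)/1.8100 = -2.1629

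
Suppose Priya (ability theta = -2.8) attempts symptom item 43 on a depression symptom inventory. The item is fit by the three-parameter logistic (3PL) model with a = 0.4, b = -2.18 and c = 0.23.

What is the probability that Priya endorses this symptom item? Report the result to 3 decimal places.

P(theta) = c + (1 − c) · 1 / (1 + exp(−a(theta − b)))
Exponent: 0.4 × (-2.8 − (-2.18)) = -0.2480
1/(1 + e^{0.2480}) = 0.4383
P = 0.23 + 0.77 × 0.4383 = 0.5675

0.568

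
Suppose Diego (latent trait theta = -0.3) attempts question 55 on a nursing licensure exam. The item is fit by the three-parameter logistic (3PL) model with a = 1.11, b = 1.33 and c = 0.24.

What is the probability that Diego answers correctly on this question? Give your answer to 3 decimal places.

P(theta) = c + (1 − c) · 1 / (1 + exp(−a(theta − b)))
Exponent: 1.11 × (-0.3 − 1.33) = -1.8093
1/(1 + e^{1.8093}) = 0.1407
P = 0.24 + 0.76 × 0.1407 = 0.3469

0.347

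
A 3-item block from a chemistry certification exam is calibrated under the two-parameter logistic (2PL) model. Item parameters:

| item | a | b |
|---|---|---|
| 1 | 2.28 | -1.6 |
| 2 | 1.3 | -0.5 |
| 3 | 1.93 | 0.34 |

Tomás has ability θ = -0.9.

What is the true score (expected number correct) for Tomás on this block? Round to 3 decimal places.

1.288

P(θ) = 1 / (1 + exp(−a(θ − b)))
P_1 = 1/(1+e^{-1.5960}) = 0.8315
P_2 = 1/(1+e^{0.5200}) = 0.3729
P_3 = 1/(1+e^{2.3932}) = 0.0837
E[score] = 0.8315 + 0.3729 + 0.0837 = 1.2880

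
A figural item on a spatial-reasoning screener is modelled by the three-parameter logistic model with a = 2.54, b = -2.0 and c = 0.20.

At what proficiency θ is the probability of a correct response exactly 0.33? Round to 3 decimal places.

P(θ) = c + (1 − c) · 1 / (1 + exp(−a(θ − b)))
Remove guessing floor: (0.33 − 0.20)/(1 − 0.20) = 0.1625
logit = ln(0.1625/0.8375) = -1.6397
θ = b + logit/(a) = -2.0 + (-1.6397)/2.5400 = -2.6456

-2.646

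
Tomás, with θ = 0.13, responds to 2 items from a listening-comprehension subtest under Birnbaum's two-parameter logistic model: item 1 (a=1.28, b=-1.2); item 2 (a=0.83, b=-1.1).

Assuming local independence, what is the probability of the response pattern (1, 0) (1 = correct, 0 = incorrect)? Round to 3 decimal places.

P(θ) = 1 / (1 + exp(−a(θ − b)))
P_1 = 1/(1+e^{-1.7024}) = 0.8458
P_2 = 1/(1+e^{-1.0209}) = 0.7351
L = P_1 × (1−P_2) = 0.8458 × 0.2649 = 0.22402

0.224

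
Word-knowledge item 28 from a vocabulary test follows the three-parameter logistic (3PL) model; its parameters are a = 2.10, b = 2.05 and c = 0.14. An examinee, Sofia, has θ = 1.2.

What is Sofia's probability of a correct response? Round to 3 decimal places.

0.264

P(θ) = c + (1 − c) · 1 / (1 + exp(−a(θ − b)))
Exponent: 2.10 × (1.2 − 2.05) = -1.7850
1/(1 + e^{1.7850}) = 0.1437
P = 0.14 + 0.86 × 0.1437 = 0.2636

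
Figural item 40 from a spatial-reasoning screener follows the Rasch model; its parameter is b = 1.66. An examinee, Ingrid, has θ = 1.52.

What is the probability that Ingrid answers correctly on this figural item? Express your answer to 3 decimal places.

P(θ) = 1 / (1 + exp(−(θ − b)))
Exponent: (1.52 − 1.66) = -0.1400
1/(1 + e^{0.1400}) = 0.4651
P = 0.4651

0.465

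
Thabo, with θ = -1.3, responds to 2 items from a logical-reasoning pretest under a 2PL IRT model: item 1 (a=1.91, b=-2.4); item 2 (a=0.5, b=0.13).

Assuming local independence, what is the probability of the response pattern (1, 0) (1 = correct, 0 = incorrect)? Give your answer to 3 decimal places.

P(θ) = 1 / (1 + exp(−a(θ − b)))
P_1 = 1/(1+e^{-2.1010}) = 0.8910
P_2 = 1/(1+e^{0.7150}) = 0.3285
L = P_1 × (1−P_2) = 0.8910 × 0.6715 = 0.59831

0.598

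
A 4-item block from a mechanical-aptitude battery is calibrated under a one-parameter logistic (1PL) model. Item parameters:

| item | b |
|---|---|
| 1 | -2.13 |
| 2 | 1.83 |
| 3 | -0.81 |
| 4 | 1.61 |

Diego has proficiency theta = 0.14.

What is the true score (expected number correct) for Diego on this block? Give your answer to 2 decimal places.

P(theta) = 1 / (1 + exp(−(theta − b)))
P_1 = 1/(1+e^{-2.2700}) = 0.9064
P_2 = 1/(1+e^{1.6900}) = 0.1558
P_3 = 1/(1+e^{-0.9500}) = 0.7211
P_4 = 1/(1+e^{1.4700}) = 0.1869
E[score] = 0.9064 + 0.1558 + 0.7211 + 0.1869 = 1.9702

1.97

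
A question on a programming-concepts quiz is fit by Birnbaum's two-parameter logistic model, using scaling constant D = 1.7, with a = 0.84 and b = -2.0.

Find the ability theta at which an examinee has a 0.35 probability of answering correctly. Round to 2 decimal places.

-2.43

P(theta) = 1 / (1 + exp(−D·a(theta − b)))
logit = ln(0.3500/0.6500) = -0.6190
theta = b + logit/(1.7·a) = -2.0 + (-0.6190)/1.4280 = -2.4335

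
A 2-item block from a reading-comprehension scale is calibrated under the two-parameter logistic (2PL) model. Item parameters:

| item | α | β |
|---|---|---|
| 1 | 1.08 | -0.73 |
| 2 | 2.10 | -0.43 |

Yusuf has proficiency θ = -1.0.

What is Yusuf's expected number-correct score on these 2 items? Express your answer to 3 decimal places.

P(θ) = 1 / (1 + exp(−α(θ − β)))
P_1 = 1/(1+e^{0.2916}) = 0.4276
P_2 = 1/(1+e^{1.1970}) = 0.2320
E[score] = 0.4276 + 0.2320 = 0.6596

0.660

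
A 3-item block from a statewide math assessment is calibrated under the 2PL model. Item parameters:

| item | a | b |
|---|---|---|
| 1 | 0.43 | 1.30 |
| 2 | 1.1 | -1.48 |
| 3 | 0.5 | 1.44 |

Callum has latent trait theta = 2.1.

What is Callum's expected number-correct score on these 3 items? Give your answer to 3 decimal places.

2.148

P(theta) = 1 / (1 + exp(−a(theta − b)))
P_1 = 1/(1+e^{-0.3440}) = 0.5852
P_2 = 1/(1+e^{-3.9380}) = 0.9809
P_3 = 1/(1+e^{-0.3300}) = 0.5818
E[score] = 0.5852 + 0.9809 + 0.5818 = 2.1478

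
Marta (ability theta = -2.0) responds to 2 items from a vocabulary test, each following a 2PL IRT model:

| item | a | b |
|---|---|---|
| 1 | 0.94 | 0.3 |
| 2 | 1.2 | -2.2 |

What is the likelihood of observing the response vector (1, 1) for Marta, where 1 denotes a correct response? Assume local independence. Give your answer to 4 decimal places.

P(theta) = 1 / (1 + exp(−a(theta − b)))
P_1 = 1/(1+e^{2.1620}) = 0.1032
P_2 = 1/(1+e^{-0.2400}) = 0.5597
L = P_1 × P_2 = 0.1032 × 0.5597 = 0.05777

0.0578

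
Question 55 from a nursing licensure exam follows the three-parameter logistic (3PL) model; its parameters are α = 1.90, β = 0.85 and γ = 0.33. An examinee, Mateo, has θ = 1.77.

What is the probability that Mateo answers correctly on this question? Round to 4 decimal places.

0.9006

P(θ) = γ + (1 − γ) · 1 / (1 + exp(−α(θ − β)))
Exponent: 1.90 × (1.77 − 0.85) = 1.7480
1/(1 + e^{-1.7480}) = 0.8517
P = 0.33 + 0.67 × 0.8517 = 0.9006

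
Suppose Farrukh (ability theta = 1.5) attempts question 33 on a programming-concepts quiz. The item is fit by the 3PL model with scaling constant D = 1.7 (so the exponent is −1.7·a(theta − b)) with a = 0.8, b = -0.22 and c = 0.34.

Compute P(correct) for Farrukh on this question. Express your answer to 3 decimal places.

0.942

P(theta) = c + (1 − c) · 1 / (1 + exp(−D·a(theta − b)))
Exponent: 1.7 × 0.8 × (1.5 − (-0.22)) = 2.3392
1/(1 + e^{-2.3392}) = 0.9121
P = 0.34 + 0.66 × 0.9121 = 0.9420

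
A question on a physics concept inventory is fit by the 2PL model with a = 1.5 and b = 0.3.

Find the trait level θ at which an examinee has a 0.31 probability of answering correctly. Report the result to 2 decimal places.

-0.23

P(θ) = 1 / (1 + exp(−a(θ − b)))
logit = ln(0.3100/0.6900) = -0.8001
θ = b + logit/(a) = 0.3 + (-0.8001)/1.5000 = -0.2334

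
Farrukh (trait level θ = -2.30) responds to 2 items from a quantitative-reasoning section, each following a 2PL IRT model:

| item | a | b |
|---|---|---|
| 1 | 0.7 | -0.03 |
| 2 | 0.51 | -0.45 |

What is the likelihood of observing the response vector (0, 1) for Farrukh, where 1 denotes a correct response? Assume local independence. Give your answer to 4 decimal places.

P(θ) = 1 / (1 + exp(−a(θ − b)))
P_1 = 1/(1+e^{1.5890}) = 0.1695
P_2 = 1/(1+e^{0.9435}) = 0.2802
L = (1−P_1) × P_2 = 0.8305 × 0.2802 = 0.23269

0.2327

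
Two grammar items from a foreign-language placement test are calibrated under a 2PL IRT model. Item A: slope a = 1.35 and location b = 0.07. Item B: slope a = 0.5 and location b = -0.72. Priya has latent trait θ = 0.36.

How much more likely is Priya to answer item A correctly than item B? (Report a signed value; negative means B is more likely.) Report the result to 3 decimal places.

P(θ) = 1 / (1 + exp(−a(θ − b)))
P_A = 0.5966
P_B = 0.6318
P_A − P_B = -0.0352

-0.035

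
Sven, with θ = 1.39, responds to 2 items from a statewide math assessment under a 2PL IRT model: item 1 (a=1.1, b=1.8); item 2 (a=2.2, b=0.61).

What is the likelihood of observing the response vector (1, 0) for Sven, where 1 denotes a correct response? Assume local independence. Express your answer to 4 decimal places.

0.0593

P(θ) = 1 / (1 + exp(−a(θ − b)))
P_1 = 1/(1+e^{0.4510}) = 0.3891
P_2 = 1/(1+e^{-1.7160}) = 0.8476
L = P_1 × (1−P_2) = 0.3891 × 0.1524 = 0.05930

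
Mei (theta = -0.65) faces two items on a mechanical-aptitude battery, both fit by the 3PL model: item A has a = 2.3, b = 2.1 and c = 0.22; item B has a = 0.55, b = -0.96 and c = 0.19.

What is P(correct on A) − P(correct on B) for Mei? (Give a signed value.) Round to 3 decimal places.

-0.408

P(theta) = c + (1 − c) · 1 / (1 + exp(−a(theta − b)))
P_A = 0.2214
P_B = 0.6294
P_A − P_B = -0.4080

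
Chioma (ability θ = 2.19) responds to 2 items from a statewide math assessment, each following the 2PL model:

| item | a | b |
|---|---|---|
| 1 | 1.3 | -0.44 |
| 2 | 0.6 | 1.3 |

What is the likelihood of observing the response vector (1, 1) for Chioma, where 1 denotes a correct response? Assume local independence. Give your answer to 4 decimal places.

0.6104

P(θ) = 1 / (1 + exp(−a(θ − b)))
P_1 = 1/(1+e^{-3.4190}) = 0.9683
P_2 = 1/(1+e^{-0.5340}) = 0.6304
L = P_1 × P_2 = 0.9683 × 0.6304 = 0.61043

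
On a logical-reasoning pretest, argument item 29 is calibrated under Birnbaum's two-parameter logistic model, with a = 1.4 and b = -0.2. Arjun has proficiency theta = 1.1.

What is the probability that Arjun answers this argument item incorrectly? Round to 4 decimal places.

P(theta) = 1 / (1 + exp(−a(theta − b)))
Exponent: 1.4 × (1.1 − (-0.2)) = 1.8200
1/(1 + e^{-1.8200}) = 0.8606
P(incorrect) = 1 − 0.8606 = 0.1394

0.1394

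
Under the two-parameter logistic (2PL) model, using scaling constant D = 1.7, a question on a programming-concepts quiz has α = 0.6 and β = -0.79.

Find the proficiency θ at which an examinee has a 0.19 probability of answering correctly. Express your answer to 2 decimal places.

-2.21

P(θ) = 1 / (1 + exp(−D·α(θ − β)))
logit = ln(0.1900/0.8100) = -1.4500
θ = β + logit/(1.7·α) = -0.79 + (-1.4500)/1.0200 = -2.2116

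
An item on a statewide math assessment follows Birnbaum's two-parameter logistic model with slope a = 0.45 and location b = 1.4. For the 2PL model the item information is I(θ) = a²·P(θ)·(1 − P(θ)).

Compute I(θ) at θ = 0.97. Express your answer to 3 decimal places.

P = 1/(1+e^{0.1935}) = 0.4518
P(1−P) = 0.4518 × 0.5482 = 0.2477
I = a² × P(1−P) = 0.45² × 0.2477 = 0.05015

0.050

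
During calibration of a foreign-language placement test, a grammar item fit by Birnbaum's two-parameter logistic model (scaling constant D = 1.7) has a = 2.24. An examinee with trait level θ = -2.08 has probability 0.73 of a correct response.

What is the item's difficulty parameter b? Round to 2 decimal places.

P(θ) = 1 / (1 + exp(−D·a(θ − b)))
logit(0.73) = ln(0.73/0.27) = 0.9946
b = θ − logit/(1.7·a) = -2.08 − 0.9946/3.8080 = -2.3412

-2.34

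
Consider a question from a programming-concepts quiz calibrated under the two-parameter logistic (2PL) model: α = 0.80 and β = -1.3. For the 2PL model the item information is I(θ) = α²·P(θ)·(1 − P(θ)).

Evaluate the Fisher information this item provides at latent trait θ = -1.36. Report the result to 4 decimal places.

0.1599

P = 1/(1+e^{0.0480}) = 0.4880
P(1−P) = 0.4880 × 0.5120 = 0.2499
I = α² × P(1−P) = 0.80² × 0.2499 = 0.15991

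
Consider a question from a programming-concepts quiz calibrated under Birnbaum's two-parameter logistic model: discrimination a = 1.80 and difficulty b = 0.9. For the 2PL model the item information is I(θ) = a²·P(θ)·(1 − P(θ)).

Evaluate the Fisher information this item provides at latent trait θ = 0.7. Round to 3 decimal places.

0.784

P = 1/(1+e^{0.3600}) = 0.4110
P(1−P) = 0.4110 × 0.5890 = 0.2421
I = a² × P(1−P) = 1.80² × 0.2421 = 0.78431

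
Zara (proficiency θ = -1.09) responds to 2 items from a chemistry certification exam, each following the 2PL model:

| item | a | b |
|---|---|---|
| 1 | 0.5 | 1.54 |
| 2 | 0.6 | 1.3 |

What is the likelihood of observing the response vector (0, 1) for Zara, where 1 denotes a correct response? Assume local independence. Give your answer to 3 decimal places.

0.152

P(θ) = 1 / (1 + exp(−a(θ − b)))
P_1 = 1/(1+e^{1.3150}) = 0.2117
P_2 = 1/(1+e^{1.4340}) = 0.1925
L = (1−P_1) × P_2 = 0.7883 × 0.1925 = 0.15174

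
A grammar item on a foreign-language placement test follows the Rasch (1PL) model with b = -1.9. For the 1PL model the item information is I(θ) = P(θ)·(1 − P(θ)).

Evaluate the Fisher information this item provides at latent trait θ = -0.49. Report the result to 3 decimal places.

0.158

P = 1/(1+e^{-1.4100}) = 0.8038
P(1−P) = 0.8038 × 0.1962 = 0.1577
I = P(1−P) = 0.15773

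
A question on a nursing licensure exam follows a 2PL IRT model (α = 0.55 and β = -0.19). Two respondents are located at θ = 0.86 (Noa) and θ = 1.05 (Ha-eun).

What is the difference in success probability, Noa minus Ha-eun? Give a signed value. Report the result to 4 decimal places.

P(θ) = 1 / (1 + exp(−α(θ − β)))
P(Noa) = 0.6405  [exponent 0.5775]
P(Ha-eun) = 0.6642  [exponent 0.6820]
Difference = 0.6405 − 0.6642 = -0.0237

-0.0237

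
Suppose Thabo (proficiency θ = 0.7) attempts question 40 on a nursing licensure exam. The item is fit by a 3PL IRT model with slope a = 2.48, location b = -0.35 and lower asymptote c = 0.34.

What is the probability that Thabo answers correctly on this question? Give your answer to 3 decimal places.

0.955

P(θ) = c + (1 − c) · 1 / (1 + exp(−a(θ − b)))
Exponent: 2.48 × (0.7 − (-0.35)) = 2.6040
1/(1 + e^{-2.6040}) = 0.9311
P = 0.34 + 0.66 × 0.9311 = 0.9545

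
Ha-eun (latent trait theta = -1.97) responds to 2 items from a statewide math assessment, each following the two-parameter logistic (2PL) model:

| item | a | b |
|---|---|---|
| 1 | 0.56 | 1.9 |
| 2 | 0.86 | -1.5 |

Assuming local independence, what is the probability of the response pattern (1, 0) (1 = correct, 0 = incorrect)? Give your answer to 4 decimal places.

P(theta) = 1 / (1 + exp(−a(theta − b)))
P_1 = 1/(1+e^{2.1672}) = 0.1027
P_2 = 1/(1+e^{0.4042}) = 0.4003
L = P_1 × (1−P_2) = 0.1027 × 0.5997 = 0.06161

0.0616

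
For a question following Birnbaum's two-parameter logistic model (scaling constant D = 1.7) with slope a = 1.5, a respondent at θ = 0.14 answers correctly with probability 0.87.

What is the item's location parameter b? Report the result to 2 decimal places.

P(θ) = 1 / (1 + exp(−D·a(θ − b)))
logit(0.87) = ln(0.87/0.13) = 1.9010
b = θ − logit/(1.7·a) = 0.14 − 1.9010/2.5500 = -0.6055

-0.61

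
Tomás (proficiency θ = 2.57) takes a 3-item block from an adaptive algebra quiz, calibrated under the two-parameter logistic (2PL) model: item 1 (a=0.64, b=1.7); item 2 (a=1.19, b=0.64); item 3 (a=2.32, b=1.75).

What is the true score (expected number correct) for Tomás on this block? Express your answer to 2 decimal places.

2.41

P(θ) = 1 / (1 + exp(−a(θ − b)))
P_1 = 1/(1+e^{-0.5568}) = 0.6357
P_2 = 1/(1+e^{-2.2967}) = 0.9086
P_3 = 1/(1+e^{-1.9024}) = 0.8702
E[score] = 0.6357 + 0.9086 + 0.8702 = 2.4145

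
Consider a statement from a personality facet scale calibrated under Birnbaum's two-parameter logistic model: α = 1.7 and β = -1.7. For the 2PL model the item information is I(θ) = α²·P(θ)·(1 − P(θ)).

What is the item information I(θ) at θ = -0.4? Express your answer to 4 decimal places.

P = 1/(1+e^{-2.2100}) = 0.9011
P(1−P) = 0.9011 × 0.0989 = 0.0891
I = α² × P(1−P) = 1.7² × 0.0891 = 0.25745

0.2575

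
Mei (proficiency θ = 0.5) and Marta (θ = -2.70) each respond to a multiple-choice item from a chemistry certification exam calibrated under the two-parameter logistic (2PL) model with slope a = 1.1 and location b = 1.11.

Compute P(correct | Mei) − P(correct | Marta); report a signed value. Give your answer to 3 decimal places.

0.323

P(θ) = 1 / (1 + exp(−a(θ − b)))
P(Mei) = 0.3383  [exponent -0.6710]
P(Marta) = 0.0149  [exponent -4.1910]
Difference = 0.3383 − 0.0149 = 0.3234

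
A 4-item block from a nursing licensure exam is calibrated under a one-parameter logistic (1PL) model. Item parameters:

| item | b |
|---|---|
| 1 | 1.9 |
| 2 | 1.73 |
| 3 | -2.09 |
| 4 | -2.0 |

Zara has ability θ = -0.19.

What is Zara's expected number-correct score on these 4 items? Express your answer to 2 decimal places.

P(θ) = 1 / (1 + exp(−(θ − b)))
P_1 = 1/(1+e^{2.0900}) = 0.1101
P_2 = 1/(1+e^{1.9200}) = 0.1279
P_3 = 1/(1+e^{-1.9000}) = 0.8699
P_4 = 1/(1+e^{-1.8100}) = 0.8594
E[score] = 0.1101 + 0.1279 + 0.8699 + 0.8594 = 1.9672

1.97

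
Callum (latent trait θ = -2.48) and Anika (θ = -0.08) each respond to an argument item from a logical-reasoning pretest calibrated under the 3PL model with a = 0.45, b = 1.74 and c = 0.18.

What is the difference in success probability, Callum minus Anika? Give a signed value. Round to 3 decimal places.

P(θ) = c + (1 − c) · 1 / (1 + exp(−a(θ − b)))
P(Callum) = 0.2868  [exponent -1.8990]
P(Anika) = 0.4309  [exponent -0.8190]
Difference = 0.2868 − 0.4309 = -0.1441

-0.144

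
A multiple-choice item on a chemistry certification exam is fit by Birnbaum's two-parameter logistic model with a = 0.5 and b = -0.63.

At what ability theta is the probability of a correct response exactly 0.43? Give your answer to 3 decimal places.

-1.194

P(theta) = 1 / (1 + exp(−a(theta − b)))
logit = ln(0.4300/0.5700) = -0.2819
theta = b + logit/(a) = -0.63 + (-0.2819)/0.5000 = -1.1937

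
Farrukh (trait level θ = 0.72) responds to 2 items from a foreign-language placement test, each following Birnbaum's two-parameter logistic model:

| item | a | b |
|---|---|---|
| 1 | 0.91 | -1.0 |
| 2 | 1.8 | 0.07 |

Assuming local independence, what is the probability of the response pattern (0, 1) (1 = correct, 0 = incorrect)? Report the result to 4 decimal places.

P(θ) = 1 / (1 + exp(−a(θ − b)))
P_1 = 1/(1+e^{-1.5652}) = 0.8271
P_2 = 1/(1+e^{-1.1700}) = 0.7631
L = (1−P_1) × P_2 = 0.1729 × 0.7631 = 0.13195

0.1319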